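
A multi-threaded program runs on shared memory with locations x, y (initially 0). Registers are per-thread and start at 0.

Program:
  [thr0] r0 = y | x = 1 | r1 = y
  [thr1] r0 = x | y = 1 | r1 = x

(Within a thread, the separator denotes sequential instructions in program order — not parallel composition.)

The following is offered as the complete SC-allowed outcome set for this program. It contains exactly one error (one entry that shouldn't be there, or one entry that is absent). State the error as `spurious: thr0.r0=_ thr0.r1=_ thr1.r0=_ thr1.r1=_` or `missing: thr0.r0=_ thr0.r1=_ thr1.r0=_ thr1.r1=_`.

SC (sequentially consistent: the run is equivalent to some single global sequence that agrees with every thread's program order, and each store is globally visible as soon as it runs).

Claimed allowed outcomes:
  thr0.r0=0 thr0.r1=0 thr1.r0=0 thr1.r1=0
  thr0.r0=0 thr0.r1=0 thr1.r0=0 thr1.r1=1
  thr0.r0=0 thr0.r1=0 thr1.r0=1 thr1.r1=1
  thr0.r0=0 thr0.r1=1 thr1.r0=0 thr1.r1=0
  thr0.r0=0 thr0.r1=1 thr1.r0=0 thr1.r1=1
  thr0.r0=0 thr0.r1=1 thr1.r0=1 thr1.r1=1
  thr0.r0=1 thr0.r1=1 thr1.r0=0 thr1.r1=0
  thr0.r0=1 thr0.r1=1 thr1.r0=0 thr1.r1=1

spurious: thr0.r0=0 thr0.r1=0 thr1.r0=0 thr1.r1=0

outcome vector order: (thr0.r0,thr0.r1,thr1.r0,thr1.r1)
[SC] allowed = {0/0/0/1 0/0/1/1 0/1/0/0 0/1/0/1 0/1/1/1 1/1/0/0 1/1/0/1}
claimed∖SC = {0/0/0/0}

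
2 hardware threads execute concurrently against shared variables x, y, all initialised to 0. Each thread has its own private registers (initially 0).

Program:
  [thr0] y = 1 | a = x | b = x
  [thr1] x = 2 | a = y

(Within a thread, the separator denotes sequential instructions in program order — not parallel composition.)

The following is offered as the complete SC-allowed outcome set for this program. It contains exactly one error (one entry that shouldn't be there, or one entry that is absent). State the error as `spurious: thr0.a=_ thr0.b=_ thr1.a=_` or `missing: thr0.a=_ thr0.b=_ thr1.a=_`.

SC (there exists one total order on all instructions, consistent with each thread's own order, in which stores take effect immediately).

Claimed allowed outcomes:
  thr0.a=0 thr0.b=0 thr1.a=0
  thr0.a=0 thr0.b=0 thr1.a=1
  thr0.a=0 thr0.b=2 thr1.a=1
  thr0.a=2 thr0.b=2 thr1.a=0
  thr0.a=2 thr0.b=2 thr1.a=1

spurious: thr0.a=0 thr0.b=0 thr1.a=0

outcome vector order: (thr0.a,thr0.b,thr1.a)
SC (4): 001 021 220 221
claimed∖SC = {000}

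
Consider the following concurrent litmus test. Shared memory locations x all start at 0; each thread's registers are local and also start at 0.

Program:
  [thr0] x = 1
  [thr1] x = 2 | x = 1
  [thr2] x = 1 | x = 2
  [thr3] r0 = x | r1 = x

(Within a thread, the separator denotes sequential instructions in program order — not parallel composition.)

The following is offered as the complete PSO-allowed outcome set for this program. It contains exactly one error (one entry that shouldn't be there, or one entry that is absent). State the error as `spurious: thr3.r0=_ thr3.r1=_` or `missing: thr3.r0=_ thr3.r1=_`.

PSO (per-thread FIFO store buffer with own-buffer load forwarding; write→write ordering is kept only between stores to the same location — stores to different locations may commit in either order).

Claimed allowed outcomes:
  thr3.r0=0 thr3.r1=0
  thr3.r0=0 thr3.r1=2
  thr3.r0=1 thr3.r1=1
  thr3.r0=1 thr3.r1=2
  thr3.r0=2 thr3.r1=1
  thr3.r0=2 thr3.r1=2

outcome vector order: (thr3.r0,thr3.r1)
PSO (7): 0/0, 0/1, 0/2, 1/1, 1/2, 2/1, 2/2
PSO∖claimed = {0/1}

missing: thr3.r0=0 thr3.r1=1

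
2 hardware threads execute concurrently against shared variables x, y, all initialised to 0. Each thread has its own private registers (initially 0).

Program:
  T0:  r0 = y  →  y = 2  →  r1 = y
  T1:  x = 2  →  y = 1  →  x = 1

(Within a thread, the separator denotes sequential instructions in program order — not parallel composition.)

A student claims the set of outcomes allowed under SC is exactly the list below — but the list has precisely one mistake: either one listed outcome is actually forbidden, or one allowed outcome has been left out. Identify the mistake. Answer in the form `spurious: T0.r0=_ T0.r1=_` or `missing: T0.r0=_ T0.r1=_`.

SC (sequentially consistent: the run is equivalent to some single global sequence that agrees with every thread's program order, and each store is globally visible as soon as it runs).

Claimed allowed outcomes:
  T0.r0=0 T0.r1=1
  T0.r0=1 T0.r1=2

outcome vector order: (T0.r0,T0.r1)
[SC] allowed = {(0,1) (0,2) (1,2)}
SC∖claimed = {(0,2)}

missing: T0.r0=0 T0.r1=2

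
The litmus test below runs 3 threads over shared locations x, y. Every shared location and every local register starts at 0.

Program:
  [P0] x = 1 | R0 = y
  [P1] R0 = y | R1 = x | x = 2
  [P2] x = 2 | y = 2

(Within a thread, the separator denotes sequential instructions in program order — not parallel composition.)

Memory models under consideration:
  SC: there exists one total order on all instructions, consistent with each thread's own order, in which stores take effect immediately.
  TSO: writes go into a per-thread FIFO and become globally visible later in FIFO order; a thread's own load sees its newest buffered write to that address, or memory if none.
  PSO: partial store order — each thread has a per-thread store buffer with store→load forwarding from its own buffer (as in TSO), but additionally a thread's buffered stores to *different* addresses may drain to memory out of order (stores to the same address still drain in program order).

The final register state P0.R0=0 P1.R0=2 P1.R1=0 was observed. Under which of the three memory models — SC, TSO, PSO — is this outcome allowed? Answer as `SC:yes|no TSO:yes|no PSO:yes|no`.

outcome vector order: (P0.R0,P1.R0,P1.R1)
[SC] allowed = {000, 001, 002, 021, 022, 200, 201, 202, 221, 222}
[TSO] allowed = {000, 001, 002, 021, 022, 200, 201, 202, 221, 222}
[PSO] allowed = {000, 001, 002, 020, 021, 022, 200, 201, 202, 220, 221, 222}
target 020 ∈ {PSO}

SC:no TSO:no PSO:yes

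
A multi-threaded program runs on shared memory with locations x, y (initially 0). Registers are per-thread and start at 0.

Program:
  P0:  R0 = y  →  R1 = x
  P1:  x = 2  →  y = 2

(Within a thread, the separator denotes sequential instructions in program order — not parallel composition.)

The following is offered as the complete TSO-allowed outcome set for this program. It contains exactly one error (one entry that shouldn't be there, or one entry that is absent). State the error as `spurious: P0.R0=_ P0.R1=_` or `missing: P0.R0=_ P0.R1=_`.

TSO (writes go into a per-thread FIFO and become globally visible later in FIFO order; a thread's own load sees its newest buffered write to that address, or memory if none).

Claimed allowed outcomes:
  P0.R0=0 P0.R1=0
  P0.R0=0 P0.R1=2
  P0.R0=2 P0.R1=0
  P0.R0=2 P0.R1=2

outcome vector order: (P0.R0,P0.R1)
TSO (3): 00 02 22
claimed∖TSO = {20}

spurious: P0.R0=2 P0.R1=0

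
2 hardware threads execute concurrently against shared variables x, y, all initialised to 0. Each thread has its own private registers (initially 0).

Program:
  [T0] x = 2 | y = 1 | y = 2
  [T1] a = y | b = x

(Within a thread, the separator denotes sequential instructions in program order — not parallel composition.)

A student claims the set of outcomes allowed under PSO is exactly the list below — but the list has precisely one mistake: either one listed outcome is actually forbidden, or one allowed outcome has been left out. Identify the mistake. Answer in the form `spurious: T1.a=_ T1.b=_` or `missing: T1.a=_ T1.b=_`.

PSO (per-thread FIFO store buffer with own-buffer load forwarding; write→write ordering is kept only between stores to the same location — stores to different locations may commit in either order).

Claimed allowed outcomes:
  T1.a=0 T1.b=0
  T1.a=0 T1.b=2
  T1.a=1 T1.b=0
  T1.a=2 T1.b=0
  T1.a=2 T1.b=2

missing: T1.a=1 T1.b=2

outcome vector order: (T1.a,T1.b)
PSO: 6 outcomes — {0/0; 0/2; 1/0; 1/2; 2/0; 2/2}
PSO∖claimed = {1/2}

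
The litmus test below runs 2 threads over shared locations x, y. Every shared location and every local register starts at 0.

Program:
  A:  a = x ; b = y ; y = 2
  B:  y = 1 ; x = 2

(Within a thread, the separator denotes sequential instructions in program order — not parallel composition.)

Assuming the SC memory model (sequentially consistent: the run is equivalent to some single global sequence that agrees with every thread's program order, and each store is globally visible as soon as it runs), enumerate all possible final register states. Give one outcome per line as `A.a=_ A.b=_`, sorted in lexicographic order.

A.a=0 A.b=0
A.a=0 A.b=1
A.a=2 A.b=1

outcome vector order: (A.a,A.b)
|SC outcomes| = 3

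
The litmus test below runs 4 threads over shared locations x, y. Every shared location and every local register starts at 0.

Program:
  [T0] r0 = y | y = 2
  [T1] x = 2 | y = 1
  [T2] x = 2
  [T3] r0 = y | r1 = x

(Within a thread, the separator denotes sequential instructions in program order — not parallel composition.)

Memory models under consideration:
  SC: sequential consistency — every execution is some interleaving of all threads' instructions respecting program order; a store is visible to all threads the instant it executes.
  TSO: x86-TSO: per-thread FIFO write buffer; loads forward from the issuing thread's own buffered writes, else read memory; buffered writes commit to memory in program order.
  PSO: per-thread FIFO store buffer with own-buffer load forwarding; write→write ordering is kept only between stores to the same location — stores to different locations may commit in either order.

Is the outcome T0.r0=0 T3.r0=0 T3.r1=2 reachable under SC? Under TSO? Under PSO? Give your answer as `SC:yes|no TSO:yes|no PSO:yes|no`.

SC:yes TSO:yes PSO:yes

outcome vector order: (T0.r0,T3.r0,T3.r1)
SC (9): (0,0,0); (0,0,2); (0,1,2); (0,2,0); (0,2,2); (1,0,0); (1,0,2); (1,1,2); (1,2,2)
TSO (9): (0,0,0); (0,0,2); (0,1,2); (0,2,0); (0,2,2); (1,0,0); (1,0,2); (1,1,2); (1,2,2)
PSO (12): (0,0,0); (0,0,2); (0,1,0); (0,1,2); (0,2,0); (0,2,2); (1,0,0); (1,0,2); (1,1,0); (1,1,2); (1,2,0); (1,2,2)
target (0,0,2) ∈ {SC,TSO,PSO}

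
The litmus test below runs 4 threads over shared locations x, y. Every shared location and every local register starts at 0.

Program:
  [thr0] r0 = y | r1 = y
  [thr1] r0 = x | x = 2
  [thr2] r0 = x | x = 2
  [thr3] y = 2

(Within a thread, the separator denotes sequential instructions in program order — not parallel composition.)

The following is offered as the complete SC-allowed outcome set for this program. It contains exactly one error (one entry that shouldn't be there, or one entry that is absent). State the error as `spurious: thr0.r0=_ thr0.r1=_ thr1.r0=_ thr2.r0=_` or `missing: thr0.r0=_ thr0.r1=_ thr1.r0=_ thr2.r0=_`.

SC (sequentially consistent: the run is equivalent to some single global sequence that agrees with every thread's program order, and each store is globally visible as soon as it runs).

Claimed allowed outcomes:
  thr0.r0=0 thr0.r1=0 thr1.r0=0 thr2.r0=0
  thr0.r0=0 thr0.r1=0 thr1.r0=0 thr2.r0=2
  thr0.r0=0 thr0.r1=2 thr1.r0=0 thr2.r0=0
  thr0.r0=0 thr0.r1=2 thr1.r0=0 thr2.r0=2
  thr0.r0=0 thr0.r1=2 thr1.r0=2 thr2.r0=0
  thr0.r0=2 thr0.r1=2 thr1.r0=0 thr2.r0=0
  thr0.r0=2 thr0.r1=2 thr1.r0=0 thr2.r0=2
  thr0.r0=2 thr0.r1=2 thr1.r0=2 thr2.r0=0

outcome vector order: (thr0.r0,thr0.r1,thr1.r0,thr2.r0)
under SC → (0,0,0,0) (0,0,0,2) (0,0,2,0) (0,2,0,0) (0,2,0,2) (0,2,2,0) (2,2,0,0) (2,2,0,2) (2,2,2,0)
SC∖claimed = {(0,0,2,0)}

missing: thr0.r0=0 thr0.r1=0 thr1.r0=2 thr2.r0=0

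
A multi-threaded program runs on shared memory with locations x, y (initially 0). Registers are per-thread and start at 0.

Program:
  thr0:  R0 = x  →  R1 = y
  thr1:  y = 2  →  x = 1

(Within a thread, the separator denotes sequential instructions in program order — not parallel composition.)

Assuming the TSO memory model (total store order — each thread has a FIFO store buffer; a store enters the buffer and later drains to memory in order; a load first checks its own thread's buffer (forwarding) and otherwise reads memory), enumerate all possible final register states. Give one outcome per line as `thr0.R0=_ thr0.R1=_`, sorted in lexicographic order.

thr0.R0=0 thr0.R1=0
thr0.R0=0 thr0.R1=2
thr0.R0=1 thr0.R1=2

outcome vector order: (thr0.R0,thr0.R1)
|TSO outcomes| = 3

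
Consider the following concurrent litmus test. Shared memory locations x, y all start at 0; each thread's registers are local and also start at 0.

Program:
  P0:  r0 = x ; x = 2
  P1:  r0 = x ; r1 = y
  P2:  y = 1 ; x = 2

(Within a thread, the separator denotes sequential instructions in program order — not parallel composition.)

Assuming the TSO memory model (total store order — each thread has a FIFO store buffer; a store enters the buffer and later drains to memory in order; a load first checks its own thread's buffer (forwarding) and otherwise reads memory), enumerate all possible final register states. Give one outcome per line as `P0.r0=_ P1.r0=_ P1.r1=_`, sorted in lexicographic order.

P0.r0=0 P1.r0=0 P1.r1=0
P0.r0=0 P1.r0=0 P1.r1=1
P0.r0=0 P1.r0=2 P1.r1=0
P0.r0=0 P1.r0=2 P1.r1=1
P0.r0=2 P1.r0=0 P1.r1=0
P0.r0=2 P1.r0=0 P1.r1=1
P0.r0=2 P1.r0=2 P1.r1=1

outcome vector order: (P0.r0,P1.r0,P1.r1)
|TSO outcomes| = 7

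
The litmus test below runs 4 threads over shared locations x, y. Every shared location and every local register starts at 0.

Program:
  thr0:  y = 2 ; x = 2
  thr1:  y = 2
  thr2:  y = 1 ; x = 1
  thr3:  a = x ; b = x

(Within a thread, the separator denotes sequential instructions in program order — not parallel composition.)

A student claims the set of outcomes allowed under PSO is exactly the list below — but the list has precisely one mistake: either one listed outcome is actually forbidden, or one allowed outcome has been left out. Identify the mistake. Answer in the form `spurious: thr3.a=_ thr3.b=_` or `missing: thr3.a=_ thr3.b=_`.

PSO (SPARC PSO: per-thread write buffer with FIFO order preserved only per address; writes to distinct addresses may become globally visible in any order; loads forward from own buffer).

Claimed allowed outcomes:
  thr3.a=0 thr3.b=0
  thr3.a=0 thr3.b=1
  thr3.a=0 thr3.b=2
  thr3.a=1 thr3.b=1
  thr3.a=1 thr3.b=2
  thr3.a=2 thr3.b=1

missing: thr3.a=2 thr3.b=2

outcome vector order: (thr3.a,thr3.b)
[PSO] allowed = {00; 01; 02; 11; 12; 21; 22}
PSO∖claimed = {22}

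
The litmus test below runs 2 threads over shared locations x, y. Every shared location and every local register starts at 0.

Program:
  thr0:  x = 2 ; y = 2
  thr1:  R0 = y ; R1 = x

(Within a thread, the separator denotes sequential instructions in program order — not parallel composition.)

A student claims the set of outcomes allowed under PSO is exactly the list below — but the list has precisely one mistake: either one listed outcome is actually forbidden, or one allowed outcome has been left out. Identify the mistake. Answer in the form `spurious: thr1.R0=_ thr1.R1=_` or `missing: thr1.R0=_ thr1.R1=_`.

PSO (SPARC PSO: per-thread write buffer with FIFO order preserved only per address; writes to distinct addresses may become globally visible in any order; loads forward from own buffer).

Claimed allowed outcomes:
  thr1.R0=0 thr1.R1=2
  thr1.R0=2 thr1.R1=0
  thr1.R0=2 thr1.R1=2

outcome vector order: (thr1.R0,thr1.R1)
under PSO → 0/0, 0/2, 2/0, 2/2
PSO∖claimed = {0/0}

missing: thr1.R0=0 thr1.R1=0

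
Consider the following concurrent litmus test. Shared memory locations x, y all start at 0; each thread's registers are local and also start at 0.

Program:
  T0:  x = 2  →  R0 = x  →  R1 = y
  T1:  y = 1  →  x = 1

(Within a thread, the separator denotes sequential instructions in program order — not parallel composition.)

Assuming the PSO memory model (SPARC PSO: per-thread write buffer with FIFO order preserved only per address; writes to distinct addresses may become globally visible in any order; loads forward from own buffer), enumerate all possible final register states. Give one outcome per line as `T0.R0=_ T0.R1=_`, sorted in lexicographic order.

T0.R0=1 T0.R1=0
T0.R0=1 T0.R1=1
T0.R0=2 T0.R1=0
T0.R0=2 T0.R1=1

outcome vector order: (T0.R0,T0.R1)
|PSO outcomes| = 4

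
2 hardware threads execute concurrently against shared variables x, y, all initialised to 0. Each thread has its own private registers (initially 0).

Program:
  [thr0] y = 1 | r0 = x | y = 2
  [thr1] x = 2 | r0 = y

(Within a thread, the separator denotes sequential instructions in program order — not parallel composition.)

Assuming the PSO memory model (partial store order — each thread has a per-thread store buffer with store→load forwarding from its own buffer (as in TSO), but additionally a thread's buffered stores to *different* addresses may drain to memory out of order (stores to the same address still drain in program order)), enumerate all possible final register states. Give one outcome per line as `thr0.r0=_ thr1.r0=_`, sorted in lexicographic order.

thr0.r0=0 thr1.r0=0
thr0.r0=0 thr1.r0=1
thr0.r0=0 thr1.r0=2
thr0.r0=2 thr1.r0=0
thr0.r0=2 thr1.r0=1
thr0.r0=2 thr1.r0=2

outcome vector order: (thr0.r0,thr1.r0)
|PSO outcomes| = 6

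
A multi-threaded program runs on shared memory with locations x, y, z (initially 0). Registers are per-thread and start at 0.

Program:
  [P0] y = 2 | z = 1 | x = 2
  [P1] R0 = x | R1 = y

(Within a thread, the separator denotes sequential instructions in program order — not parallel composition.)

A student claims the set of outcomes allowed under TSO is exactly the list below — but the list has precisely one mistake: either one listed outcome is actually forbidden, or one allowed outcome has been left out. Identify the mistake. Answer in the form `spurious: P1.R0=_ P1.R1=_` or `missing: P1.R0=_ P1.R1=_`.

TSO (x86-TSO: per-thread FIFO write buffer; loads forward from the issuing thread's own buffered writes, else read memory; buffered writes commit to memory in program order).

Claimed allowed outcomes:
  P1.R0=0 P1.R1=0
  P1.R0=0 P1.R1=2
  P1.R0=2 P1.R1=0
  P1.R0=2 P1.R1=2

spurious: P1.R0=2 P1.R1=0

outcome vector order: (P1.R0,P1.R1)
TSO (3): <0 0>, <0 2>, <2 2>
claimed∖TSO = {<2 0>}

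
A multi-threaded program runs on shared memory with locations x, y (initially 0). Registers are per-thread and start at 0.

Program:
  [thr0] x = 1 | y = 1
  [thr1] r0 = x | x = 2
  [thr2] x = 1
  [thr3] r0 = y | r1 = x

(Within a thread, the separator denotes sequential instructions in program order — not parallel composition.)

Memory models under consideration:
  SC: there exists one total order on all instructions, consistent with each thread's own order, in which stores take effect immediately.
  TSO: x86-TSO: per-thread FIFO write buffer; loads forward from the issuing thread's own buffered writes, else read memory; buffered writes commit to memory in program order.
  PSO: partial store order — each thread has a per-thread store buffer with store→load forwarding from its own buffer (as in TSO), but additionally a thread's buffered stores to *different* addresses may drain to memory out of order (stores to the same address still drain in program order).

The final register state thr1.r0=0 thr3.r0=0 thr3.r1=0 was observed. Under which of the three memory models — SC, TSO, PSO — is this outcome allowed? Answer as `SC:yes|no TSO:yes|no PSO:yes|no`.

SC:yes TSO:yes PSO:yes

outcome vector order: (thr1.r0,thr3.r0,thr3.r1)
[SC] allowed = {(0,0,0), (0,0,1), (0,0,2), (0,1,1), (0,1,2), (1,0,0), (1,0,1), (1,0,2), (1,1,1), (1,1,2)}
[TSO] allowed = {(0,0,0), (0,0,1), (0,0,2), (0,1,1), (0,1,2), (1,0,0), (1,0,1), (1,0,2), (1,1,1), (1,1,2)}
[PSO] allowed = {(0,0,0), (0,0,1), (0,0,2), (0,1,0), (0,1,1), (0,1,2), (1,0,0), (1,0,1), (1,0,2), (1,1,0), (1,1,1), (1,1,2)}
target (0,0,0) ∈ {SC,TSO,PSO}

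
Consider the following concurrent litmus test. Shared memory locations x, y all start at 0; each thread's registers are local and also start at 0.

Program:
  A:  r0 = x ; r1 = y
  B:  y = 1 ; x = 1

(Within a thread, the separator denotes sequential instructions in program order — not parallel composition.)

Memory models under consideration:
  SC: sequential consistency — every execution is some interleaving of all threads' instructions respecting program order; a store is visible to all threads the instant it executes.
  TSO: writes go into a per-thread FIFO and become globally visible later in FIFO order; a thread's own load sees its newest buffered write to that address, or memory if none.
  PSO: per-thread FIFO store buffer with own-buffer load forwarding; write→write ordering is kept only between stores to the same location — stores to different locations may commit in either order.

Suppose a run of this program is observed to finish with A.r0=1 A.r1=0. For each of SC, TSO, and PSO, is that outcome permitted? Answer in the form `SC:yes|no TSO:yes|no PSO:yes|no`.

SC:no TSO:no PSO:yes

outcome vector order: (A.r0,A.r1)
under SC → 00 01 11
under TSO → 00 01 11
under PSO → 00 01 10 11
target 10 ∈ {PSO}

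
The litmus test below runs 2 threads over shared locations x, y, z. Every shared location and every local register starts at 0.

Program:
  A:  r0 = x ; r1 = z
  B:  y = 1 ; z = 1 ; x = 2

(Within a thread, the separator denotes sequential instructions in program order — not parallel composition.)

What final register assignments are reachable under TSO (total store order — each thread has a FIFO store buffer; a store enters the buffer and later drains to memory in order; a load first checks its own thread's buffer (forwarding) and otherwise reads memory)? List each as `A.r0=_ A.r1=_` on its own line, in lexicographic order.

outcome vector order: (A.r0,A.r1)
|TSO outcomes| = 3

A.r0=0 A.r1=0
A.r0=0 A.r1=1
A.r0=2 A.r1=1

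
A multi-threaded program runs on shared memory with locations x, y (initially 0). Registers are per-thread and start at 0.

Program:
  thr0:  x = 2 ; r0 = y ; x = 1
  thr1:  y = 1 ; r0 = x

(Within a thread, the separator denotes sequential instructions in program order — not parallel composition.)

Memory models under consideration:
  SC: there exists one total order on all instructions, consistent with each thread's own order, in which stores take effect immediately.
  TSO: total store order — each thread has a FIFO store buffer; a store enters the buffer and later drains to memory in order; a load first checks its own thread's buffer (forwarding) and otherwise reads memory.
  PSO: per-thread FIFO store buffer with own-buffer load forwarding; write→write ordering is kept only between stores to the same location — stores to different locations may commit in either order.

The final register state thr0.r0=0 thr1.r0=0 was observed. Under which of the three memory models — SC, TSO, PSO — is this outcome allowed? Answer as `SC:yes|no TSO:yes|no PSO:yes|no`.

outcome vector order: (thr0.r0,thr1.r0)
[SC] allowed = {0/1, 0/2, 1/0, 1/1, 1/2}
[TSO] allowed = {0/0, 0/1, 0/2, 1/0, 1/1, 1/2}
[PSO] allowed = {0/0, 0/1, 0/2, 1/0, 1/1, 1/2}
target 0/0 ∈ {TSO,PSO}

SC:no TSO:yes PSO:yes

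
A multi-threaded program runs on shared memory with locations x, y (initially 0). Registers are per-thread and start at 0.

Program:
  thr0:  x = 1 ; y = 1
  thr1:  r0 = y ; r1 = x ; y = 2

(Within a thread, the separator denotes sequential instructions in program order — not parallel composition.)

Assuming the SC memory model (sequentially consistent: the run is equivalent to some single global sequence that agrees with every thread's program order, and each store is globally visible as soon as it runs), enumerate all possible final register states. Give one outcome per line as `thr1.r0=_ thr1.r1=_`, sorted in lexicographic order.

thr1.r0=0 thr1.r1=0
thr1.r0=0 thr1.r1=1
thr1.r0=1 thr1.r1=1

outcome vector order: (thr1.r0,thr1.r1)
|SC outcomes| = 3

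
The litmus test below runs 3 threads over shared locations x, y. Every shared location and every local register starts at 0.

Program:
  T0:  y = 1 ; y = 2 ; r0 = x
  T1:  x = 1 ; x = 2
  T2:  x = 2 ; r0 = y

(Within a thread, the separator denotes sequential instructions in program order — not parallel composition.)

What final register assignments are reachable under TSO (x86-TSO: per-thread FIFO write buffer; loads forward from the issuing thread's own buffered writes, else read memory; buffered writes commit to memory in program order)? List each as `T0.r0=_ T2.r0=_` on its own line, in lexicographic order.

outcome vector order: (T0.r0,T2.r0)
|TSO outcomes| = 9

T0.r0=0 T2.r0=0
T0.r0=0 T2.r0=1
T0.r0=0 T2.r0=2
T0.r0=1 T2.r0=0
T0.r0=1 T2.r0=1
T0.r0=1 T2.r0=2
T0.r0=2 T2.r0=0
T0.r0=2 T2.r0=1
T0.r0=2 T2.r0=2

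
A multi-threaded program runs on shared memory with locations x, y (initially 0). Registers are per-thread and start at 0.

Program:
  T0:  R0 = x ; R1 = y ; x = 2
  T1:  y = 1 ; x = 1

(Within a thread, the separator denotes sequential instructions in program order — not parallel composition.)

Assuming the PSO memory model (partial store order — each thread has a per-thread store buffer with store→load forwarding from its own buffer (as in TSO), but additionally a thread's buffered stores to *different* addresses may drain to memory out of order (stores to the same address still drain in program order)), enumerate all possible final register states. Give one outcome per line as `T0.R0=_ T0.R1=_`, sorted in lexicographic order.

T0.R0=0 T0.R1=0
T0.R0=0 T0.R1=1
T0.R0=1 T0.R1=0
T0.R0=1 T0.R1=1

outcome vector order: (T0.R0,T0.R1)
|PSO outcomes| = 4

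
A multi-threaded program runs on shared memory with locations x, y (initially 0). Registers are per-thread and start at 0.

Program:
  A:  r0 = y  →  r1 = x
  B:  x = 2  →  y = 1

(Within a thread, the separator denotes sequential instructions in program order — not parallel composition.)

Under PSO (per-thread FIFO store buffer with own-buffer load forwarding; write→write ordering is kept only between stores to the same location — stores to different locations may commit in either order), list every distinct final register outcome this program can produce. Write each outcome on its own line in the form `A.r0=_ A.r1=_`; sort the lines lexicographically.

outcome vector order: (A.r0,A.r1)
|PSO outcomes| = 4

A.r0=0 A.r1=0
A.r0=0 A.r1=2
A.r0=1 A.r1=0
A.r0=1 A.r1=2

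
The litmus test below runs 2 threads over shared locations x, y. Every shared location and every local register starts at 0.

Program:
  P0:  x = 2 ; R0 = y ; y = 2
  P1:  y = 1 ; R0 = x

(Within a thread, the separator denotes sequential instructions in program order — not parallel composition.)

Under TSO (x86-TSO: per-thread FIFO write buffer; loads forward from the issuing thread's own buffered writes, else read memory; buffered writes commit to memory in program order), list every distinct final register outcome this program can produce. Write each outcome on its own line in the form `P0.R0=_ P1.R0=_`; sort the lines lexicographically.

outcome vector order: (P0.R0,P1.R0)
|TSO outcomes| = 4

P0.R0=0 P1.R0=0
P0.R0=0 P1.R0=2
P0.R0=1 P1.R0=0
P0.R0=1 P1.R0=2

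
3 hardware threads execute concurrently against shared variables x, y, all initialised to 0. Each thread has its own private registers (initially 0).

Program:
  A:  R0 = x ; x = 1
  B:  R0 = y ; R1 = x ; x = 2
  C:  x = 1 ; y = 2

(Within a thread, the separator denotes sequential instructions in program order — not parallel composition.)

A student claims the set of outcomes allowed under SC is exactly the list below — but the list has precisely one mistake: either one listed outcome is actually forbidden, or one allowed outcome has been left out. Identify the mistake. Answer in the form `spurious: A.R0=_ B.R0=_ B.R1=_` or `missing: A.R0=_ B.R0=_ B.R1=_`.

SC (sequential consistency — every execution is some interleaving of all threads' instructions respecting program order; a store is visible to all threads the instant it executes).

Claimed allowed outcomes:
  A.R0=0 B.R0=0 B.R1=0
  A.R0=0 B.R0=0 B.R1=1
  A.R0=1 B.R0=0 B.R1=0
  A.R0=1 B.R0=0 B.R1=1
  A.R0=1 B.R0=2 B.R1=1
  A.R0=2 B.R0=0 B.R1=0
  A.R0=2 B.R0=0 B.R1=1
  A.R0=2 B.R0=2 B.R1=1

missing: A.R0=0 B.R0=2 B.R1=1

outcome vector order: (A.R0,B.R0,B.R1)
SC (9): (0,0,0) (0,0,1) (0,2,1) (1,0,0) (1,0,1) (1,2,1) (2,0,0) (2,0,1) (2,2,1)
SC∖claimed = {(0,2,1)}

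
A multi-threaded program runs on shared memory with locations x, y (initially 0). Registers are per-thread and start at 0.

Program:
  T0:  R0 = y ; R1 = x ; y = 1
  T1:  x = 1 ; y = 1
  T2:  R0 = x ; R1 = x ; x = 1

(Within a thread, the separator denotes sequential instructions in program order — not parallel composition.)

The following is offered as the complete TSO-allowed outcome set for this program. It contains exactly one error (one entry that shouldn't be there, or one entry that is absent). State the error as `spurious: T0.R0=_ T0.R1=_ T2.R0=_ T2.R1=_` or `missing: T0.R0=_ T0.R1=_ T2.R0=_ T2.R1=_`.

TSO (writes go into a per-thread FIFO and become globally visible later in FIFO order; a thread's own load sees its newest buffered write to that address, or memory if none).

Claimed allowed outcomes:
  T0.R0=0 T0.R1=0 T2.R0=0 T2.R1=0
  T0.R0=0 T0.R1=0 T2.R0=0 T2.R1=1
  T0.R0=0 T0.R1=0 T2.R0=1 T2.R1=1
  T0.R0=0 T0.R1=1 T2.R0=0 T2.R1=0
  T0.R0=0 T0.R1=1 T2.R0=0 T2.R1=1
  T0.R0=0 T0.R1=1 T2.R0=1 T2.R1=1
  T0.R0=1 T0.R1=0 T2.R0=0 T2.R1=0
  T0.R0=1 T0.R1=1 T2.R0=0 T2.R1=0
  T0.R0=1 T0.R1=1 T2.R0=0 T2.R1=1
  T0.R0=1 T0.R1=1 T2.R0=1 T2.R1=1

spurious: T0.R0=1 T0.R1=0 T2.R0=0 T2.R1=0

outcome vector order: (T0.R0,T0.R1,T2.R0,T2.R1)
TSO (9): 0/0/0/0 0/0/0/1 0/0/1/1 0/1/0/0 0/1/0/1 0/1/1/1 1/1/0/0 1/1/0/1 1/1/1/1
claimed∖TSO = {1/0/0/0}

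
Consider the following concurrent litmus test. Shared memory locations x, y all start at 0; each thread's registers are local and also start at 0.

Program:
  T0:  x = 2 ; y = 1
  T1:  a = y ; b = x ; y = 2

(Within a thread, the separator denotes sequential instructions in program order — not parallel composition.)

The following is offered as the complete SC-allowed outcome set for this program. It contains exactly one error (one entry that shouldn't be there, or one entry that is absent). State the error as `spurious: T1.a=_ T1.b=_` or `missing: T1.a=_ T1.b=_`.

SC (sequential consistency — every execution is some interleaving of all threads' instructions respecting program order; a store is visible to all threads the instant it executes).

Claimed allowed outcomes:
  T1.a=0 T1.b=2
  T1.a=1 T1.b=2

outcome vector order: (T1.a,T1.b)
SC (3): (0,0) (0,2) (1,2)
SC∖claimed = {(0,0)}

missing: T1.a=0 T1.b=0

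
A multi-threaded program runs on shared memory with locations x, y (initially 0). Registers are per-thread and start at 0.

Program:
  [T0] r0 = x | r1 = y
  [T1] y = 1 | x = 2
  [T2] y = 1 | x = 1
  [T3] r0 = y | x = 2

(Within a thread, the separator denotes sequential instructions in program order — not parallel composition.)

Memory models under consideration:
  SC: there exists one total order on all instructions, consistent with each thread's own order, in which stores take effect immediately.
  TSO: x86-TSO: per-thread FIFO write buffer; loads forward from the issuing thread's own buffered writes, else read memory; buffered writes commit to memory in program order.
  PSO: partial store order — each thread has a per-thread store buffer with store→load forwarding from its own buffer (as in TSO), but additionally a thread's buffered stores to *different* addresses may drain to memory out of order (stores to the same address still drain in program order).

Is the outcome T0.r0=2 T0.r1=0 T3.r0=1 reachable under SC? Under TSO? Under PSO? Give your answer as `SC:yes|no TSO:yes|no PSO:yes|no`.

outcome vector order: (T0.r0,T0.r1,T3.r0)
SC: 9 outcomes — {<0 0 0> <0 0 1> <0 1 0> <0 1 1> <1 1 0> <1 1 1> <2 0 0> <2 1 0> <2 1 1>}
TSO: 9 outcomes — {<0 0 0> <0 0 1> <0 1 0> <0 1 1> <1 1 0> <1 1 1> <2 0 0> <2 1 0> <2 1 1>}
PSO: 12 outcomes — {<0 0 0> <0 0 1> <0 1 0> <0 1 1> <1 0 0> <1 0 1> <1 1 0> <1 1 1> <2 0 0> <2 0 1> <2 1 0> <2 1 1>}
target <2 0 1> ∈ {PSO}

SC:no TSO:no PSO:yes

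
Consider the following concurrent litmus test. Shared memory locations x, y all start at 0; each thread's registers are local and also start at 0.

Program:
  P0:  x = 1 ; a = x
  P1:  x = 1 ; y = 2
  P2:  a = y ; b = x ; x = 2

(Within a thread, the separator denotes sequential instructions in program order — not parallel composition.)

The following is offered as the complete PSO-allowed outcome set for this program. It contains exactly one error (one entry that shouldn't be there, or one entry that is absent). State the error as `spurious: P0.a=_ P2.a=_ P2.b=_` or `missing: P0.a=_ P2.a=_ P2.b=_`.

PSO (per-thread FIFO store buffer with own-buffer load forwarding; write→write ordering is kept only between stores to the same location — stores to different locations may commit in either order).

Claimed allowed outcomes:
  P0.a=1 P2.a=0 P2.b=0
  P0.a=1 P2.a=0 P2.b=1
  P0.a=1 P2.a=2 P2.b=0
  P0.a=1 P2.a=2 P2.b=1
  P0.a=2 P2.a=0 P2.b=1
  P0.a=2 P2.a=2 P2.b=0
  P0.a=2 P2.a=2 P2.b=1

missing: P0.a=2 P2.a=0 P2.b=0

outcome vector order: (P0.a,P2.a,P2.b)
PSO (8): <1 0 0>, <1 0 1>, <1 2 0>, <1 2 1>, <2 0 0>, <2 0 1>, <2 2 0>, <2 2 1>
PSO∖claimed = {<2 0 0>}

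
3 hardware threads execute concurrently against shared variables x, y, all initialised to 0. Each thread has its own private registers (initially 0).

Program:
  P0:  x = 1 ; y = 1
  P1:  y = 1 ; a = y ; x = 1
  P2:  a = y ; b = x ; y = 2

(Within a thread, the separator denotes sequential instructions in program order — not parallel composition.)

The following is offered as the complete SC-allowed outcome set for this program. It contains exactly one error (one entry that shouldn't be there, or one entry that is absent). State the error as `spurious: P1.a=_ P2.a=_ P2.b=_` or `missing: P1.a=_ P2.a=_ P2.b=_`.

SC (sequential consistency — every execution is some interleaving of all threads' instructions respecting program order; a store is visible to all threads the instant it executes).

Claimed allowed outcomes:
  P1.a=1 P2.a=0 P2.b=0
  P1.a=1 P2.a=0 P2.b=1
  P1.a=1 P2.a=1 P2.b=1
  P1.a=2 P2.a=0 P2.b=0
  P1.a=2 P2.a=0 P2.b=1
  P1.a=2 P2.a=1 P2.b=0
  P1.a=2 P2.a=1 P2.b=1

outcome vector order: (P1.a,P2.a,P2.b)
[SC] allowed = {1/0/0, 1/0/1, 1/1/0, 1/1/1, 2/0/0, 2/0/1, 2/1/0, 2/1/1}
SC∖claimed = {1/1/0}

missing: P1.a=1 P2.a=1 P2.b=0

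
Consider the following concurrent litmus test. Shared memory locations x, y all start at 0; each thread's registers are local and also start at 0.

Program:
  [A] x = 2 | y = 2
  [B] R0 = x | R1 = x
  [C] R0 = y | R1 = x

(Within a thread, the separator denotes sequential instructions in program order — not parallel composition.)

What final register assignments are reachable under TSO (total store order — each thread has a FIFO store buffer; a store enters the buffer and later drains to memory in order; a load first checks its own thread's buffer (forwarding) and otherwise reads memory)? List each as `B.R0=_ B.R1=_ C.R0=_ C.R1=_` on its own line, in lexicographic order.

B.R0=0 B.R1=0 C.R0=0 C.R1=0
B.R0=0 B.R1=0 C.R0=0 C.R1=2
B.R0=0 B.R1=0 C.R0=2 C.R1=2
B.R0=0 B.R1=2 C.R0=0 C.R1=0
B.R0=0 B.R1=2 C.R0=0 C.R1=2
B.R0=0 B.R1=2 C.R0=2 C.R1=2
B.R0=2 B.R1=2 C.R0=0 C.R1=0
B.R0=2 B.R1=2 C.R0=0 C.R1=2
B.R0=2 B.R1=2 C.R0=2 C.R1=2

outcome vector order: (B.R0,B.R1,C.R0,C.R1)
|TSO outcomes| = 9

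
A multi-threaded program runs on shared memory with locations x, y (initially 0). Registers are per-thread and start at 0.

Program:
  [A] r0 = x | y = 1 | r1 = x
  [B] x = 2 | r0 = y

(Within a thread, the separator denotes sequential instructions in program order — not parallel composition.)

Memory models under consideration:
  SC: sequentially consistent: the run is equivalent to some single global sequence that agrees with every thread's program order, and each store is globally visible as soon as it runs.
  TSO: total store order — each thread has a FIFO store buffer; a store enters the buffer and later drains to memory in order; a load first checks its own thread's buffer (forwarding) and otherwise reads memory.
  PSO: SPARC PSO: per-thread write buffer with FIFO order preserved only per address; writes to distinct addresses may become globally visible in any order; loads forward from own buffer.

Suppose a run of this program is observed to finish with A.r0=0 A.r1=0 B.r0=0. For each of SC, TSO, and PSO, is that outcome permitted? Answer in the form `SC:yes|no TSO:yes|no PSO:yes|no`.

outcome vector order: (A.r0,A.r1,B.r0)
under SC → (0,0,1), (0,2,0), (0,2,1), (2,2,0), (2,2,1)
under TSO → (0,0,0), (0,0,1), (0,2,0), (0,2,1), (2,2,0), (2,2,1)
under PSO → (0,0,0), (0,0,1), (0,2,0), (0,2,1), (2,2,0), (2,2,1)
target (0,0,0) ∈ {TSO,PSO}

SC:no TSO:yes PSO:yes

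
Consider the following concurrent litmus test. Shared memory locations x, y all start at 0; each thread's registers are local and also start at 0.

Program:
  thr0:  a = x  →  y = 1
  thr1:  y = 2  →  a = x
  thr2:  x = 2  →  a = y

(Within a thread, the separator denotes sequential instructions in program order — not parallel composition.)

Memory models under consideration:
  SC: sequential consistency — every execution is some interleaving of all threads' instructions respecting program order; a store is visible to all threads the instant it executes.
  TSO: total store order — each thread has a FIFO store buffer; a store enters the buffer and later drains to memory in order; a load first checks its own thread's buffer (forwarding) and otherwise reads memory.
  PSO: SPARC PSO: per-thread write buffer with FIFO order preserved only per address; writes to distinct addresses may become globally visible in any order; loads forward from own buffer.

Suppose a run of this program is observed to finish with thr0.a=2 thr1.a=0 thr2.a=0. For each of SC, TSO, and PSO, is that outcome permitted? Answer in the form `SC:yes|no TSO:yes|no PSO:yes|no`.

SC:no TSO:yes PSO:yes

outcome vector order: (thr0.a,thr1.a,thr2.a)
SC: 10 outcomes — {001, 002, 020, 021, 022, 201, 202, 220, 221, 222}
TSO: 12 outcomes — {000, 001, 002, 020, 021, 022, 200, 201, 202, 220, 221, 222}
PSO: 12 outcomes — {000, 001, 002, 020, 021, 022, 200, 201, 202, 220, 221, 222}
target 200 ∈ {TSO,PSO}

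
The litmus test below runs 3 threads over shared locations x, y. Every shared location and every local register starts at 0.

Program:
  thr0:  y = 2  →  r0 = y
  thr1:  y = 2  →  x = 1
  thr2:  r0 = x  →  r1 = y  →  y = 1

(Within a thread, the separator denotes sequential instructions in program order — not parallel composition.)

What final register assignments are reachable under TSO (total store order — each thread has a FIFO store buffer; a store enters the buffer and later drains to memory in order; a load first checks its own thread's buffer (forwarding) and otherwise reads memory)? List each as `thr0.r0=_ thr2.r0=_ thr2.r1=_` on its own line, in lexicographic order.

thr0.r0=1 thr2.r0=0 thr2.r1=0
thr0.r0=1 thr2.r0=0 thr2.r1=2
thr0.r0=1 thr2.r0=1 thr2.r1=2
thr0.r0=2 thr2.r0=0 thr2.r1=0
thr0.r0=2 thr2.r0=0 thr2.r1=2
thr0.r0=2 thr2.r0=1 thr2.r1=2

outcome vector order: (thr0.r0,thr2.r0,thr2.r1)
|TSO outcomes| = 6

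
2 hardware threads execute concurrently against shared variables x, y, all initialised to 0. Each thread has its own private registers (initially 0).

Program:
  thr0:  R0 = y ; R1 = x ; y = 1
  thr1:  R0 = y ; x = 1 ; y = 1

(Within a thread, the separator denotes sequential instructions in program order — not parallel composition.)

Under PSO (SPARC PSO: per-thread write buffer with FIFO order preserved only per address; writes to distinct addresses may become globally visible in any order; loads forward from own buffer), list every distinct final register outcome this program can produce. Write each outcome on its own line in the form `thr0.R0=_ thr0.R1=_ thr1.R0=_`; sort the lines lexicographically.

thr0.R0=0 thr0.R1=0 thr1.R0=0
thr0.R0=0 thr0.R1=0 thr1.R0=1
thr0.R0=0 thr0.R1=1 thr1.R0=0
thr0.R0=1 thr0.R1=0 thr1.R0=0
thr0.R0=1 thr0.R1=1 thr1.R0=0

outcome vector order: (thr0.R0,thr0.R1,thr1.R0)
|PSO outcomes| = 5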